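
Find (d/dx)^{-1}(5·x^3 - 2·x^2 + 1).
\frac{5 x^{4}}{4} - \frac{2 x^{3}}{3} + x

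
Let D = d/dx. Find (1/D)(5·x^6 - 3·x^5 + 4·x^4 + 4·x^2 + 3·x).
\frac{5 x^{7}}{7} - \frac{x^{6}}{2} + \frac{4 x^{5}}{5} + \frac{4 x^{3}}{3} + \frac{3 x^{2}}{2}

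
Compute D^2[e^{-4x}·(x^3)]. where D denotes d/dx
2 x \left(8 x^{2} - 12 x + 3\right) e^{- 4 x}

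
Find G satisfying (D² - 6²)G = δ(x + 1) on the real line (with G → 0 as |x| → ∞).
-\frac{e^{-6|x + 1|}}{12}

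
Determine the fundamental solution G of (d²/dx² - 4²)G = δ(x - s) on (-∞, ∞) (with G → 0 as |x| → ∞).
-\frac{e^{-4|x-s|}}{8}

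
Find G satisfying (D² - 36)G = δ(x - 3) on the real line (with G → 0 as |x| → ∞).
-\frac{e^{-6|x - 3|}}{12}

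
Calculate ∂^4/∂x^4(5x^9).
15120 x^{5}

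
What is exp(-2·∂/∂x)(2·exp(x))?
2 e^{x - 2}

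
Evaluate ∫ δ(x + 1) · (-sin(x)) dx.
\sin{\left(1 \right)}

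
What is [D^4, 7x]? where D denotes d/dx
28D^{3}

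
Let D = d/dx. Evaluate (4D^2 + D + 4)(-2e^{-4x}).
- 128 e^{- 4 x}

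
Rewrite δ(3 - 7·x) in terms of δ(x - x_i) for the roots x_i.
\frac{\delta(x - 3/7)}{7}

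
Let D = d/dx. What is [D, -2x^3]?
- 6 x^{2}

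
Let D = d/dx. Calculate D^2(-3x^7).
- 126 x^{5}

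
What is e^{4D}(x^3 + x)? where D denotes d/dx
x^{3} + 12 x^{2} + 49 x + 68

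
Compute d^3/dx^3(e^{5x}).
125 e^{5 x}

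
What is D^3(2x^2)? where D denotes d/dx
0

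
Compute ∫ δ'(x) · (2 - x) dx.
1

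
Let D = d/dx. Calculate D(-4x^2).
- 8 x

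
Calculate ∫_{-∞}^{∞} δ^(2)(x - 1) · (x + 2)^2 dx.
2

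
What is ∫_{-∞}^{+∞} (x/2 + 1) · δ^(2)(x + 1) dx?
0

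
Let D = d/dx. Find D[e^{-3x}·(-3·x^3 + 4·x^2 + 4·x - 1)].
\left(9 x^{3} - 21 x^{2} - 4 x + 7\right) e^{- 3 x}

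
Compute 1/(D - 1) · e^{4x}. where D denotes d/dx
\frac{e^{4 x}}{3}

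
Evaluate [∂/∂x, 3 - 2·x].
-2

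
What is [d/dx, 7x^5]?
35 x^{4}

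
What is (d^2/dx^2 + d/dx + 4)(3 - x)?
11 - 4 x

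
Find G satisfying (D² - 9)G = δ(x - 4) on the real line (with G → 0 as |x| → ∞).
-\frac{e^{-3|x - 4|}}{6}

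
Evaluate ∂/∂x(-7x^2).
- 14 x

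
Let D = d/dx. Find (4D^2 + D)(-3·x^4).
12 x^{2} \left(- x - 12\right)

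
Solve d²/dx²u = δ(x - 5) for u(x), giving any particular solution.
\frac{|x - 5|}{2}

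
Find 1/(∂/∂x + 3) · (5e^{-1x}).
\frac{5 e^{- x}}{2}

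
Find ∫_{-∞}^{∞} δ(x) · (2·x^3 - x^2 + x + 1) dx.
1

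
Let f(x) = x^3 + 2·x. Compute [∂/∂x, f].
3 x^{2} + 2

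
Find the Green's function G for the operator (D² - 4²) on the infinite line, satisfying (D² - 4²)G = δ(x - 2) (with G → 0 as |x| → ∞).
-\frac{e^{-4|x - 2|}}{8}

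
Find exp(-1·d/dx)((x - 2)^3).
x^{3} - 9 x^{2} + 27 x - 27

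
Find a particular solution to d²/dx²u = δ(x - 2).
\frac{|x - 2|}{2}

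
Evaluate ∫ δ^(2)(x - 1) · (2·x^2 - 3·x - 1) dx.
4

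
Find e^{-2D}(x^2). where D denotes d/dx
x^{2} - 4 x + 4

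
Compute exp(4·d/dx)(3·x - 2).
3 x + 10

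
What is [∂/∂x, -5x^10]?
- 50 x^{9}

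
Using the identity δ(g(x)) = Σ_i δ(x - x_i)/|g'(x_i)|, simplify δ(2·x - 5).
\frac{\delta(x - 5/2)}{2}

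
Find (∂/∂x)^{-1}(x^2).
\frac{x^{3}}{3}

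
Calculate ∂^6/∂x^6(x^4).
0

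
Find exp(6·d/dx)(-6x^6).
- 6 x^{6} - 216 x^{5} - 3240 x^{4} - 25920 x^{3} - 116640 x^{2} - 279936 x - 279936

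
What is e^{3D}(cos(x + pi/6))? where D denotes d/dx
\cos{\left(x + \frac{\pi}{6} + 3 \right)}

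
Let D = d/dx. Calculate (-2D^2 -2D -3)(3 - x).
3 x - 7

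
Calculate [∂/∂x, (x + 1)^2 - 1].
2 x + 2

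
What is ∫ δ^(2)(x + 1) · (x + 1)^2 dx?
2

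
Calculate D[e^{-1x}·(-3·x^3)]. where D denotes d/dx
3 x^{2} \left(x - 3\right) e^{- x}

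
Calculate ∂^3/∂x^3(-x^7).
- 210 x^{4}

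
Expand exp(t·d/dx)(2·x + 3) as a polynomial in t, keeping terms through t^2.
2 t + 2 x + 3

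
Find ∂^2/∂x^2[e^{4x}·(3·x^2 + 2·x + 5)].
\left(48 x^{2} + 80 x + 102\right) e^{4 x}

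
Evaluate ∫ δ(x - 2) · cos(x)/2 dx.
\frac{\cos{\left(2 \right)}}{2}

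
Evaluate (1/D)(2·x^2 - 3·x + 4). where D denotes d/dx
\frac{2 x^{3}}{3} - \frac{3 x^{2}}{2} + 4 x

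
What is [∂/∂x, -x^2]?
- 2 x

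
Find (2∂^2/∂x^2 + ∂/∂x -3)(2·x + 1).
- 6 x - 1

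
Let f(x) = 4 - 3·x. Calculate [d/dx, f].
-3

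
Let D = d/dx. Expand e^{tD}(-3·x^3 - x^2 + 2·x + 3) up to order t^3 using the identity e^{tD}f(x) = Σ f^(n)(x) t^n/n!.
- 3 t^{3} - t^{2} \left(9 x + 1\right) - t \left(9 x^{2} + 2 x - 2\right) - 3 x^{3} - x^{2} + 2 x + 3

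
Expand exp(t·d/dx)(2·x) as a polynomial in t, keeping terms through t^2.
2 t + 2 x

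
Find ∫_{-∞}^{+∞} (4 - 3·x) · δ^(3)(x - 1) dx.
0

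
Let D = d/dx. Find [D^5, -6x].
-30D^{4}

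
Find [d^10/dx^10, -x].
-10\frac{d^{9}}{dx^{9}}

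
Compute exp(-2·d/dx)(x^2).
x^{2} - 4 x + 4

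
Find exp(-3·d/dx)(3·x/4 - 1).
\frac{3 x}{4} - \frac{13}{4}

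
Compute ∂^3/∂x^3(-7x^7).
- 1470 x^{4}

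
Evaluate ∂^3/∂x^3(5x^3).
30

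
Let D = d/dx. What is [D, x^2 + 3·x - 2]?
2 x + 3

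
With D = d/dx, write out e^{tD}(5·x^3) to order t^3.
5 t^{3} + 15 t^{2} x + 15 t x^{2} + 5 x^{3}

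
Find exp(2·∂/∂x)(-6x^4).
- 6 x^{4} - 48 x^{3} - 144 x^{2} - 192 x - 96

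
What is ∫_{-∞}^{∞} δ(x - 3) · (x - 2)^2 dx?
1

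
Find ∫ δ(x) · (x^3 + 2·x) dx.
0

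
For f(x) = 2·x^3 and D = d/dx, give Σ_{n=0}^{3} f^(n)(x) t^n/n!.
2 t^{3} + 6 t^{2} x + 6 t x^{2} + 2 x^{3}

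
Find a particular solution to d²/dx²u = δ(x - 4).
\frac{|x - 4|}{2}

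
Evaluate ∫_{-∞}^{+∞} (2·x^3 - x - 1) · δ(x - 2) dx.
13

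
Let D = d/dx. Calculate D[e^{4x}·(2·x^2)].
4 x \left(2 x + 1\right) e^{4 x}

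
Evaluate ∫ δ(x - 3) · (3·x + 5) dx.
14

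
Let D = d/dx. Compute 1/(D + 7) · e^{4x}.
\frac{e^{4 x}}{11}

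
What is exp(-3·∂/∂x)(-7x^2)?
- 7 x^{2} + 42 x - 63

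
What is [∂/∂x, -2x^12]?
- 24 x^{11}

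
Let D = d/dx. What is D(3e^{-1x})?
- 3 e^{- x}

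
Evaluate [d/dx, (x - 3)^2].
2 x - 6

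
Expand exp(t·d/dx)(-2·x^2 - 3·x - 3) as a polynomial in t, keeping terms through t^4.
- 2 t^{2} - t \left(4 x + 3\right) - 2 x^{2} - 3 x - 3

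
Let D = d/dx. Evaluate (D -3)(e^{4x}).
e^{4 x}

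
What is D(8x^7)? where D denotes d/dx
56 x^{6}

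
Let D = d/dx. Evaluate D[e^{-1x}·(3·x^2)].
3 x \left(2 - x\right) e^{- x}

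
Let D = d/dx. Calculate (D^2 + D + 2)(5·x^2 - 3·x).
10 x^{2} + 4 x + 7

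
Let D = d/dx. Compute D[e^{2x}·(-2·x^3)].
x^{2} \left(- 4 x - 6\right) e^{2 x}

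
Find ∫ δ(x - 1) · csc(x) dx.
\csc{\left(1 \right)}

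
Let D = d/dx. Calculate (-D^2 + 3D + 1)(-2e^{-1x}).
6 e^{- x}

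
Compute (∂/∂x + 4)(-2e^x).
- 10 e^{x}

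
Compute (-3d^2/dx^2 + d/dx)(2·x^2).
4 x - 12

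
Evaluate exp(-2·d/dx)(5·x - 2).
5 x - 12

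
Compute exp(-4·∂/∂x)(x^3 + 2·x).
x^{3} - 12 x^{2} + 50 x - 72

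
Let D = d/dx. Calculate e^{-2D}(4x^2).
4 x^{2} - 16 x + 16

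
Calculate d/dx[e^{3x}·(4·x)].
\left(12 x + 4\right) e^{3 x}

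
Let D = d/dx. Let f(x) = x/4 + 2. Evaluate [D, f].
\frac{1}{4}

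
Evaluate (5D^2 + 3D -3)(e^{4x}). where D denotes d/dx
89 e^{4 x}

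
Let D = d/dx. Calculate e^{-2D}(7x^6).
7 x^{6} - 84 x^{5} + 420 x^{4} - 1120 x^{3} + 1680 x^{2} - 1344 x + 448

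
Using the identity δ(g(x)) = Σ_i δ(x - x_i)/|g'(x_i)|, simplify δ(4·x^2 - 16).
\frac{\delta(x - 2) + \delta(x + 2)}{16}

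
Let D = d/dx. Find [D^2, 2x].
4D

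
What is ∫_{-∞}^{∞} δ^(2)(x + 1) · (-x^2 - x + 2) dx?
-2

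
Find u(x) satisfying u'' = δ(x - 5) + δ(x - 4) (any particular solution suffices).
\frac{|x - 5|}{2} + \frac{|x - 4|}{2}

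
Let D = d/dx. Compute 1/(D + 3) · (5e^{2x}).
e^{2 x}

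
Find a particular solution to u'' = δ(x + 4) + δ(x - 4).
\frac{|x + 4|}{2} + \frac{|x - 4|}{2}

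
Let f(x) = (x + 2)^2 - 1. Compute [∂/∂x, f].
2 x + 4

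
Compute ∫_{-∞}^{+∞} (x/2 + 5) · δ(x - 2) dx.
6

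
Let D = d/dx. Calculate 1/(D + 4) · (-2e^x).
- \frac{2 e^{x}}{5}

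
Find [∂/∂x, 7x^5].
35 x^{4}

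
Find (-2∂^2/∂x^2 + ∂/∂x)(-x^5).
5 x^{3} \left(8 - x\right)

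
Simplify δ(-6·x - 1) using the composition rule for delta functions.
\frac{\delta(x + 1/6)}{6}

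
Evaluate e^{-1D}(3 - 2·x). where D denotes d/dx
5 - 2 x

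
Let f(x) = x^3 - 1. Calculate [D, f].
3 x^{2}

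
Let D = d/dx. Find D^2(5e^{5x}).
125 e^{5 x}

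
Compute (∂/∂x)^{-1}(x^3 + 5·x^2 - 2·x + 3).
\frac{x^{4}}{4} + \frac{5 x^{3}}{3} - x^{2} + 3 x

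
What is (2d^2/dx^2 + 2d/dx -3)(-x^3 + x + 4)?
3 x^{3} - 6 x^{2} - 15 x - 10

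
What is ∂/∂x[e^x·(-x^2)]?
x \left(- x - 2\right) e^{x}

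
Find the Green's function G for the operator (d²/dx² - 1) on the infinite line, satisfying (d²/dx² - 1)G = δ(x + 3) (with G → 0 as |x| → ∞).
-\frac{e^{-|x + 3|}}{2}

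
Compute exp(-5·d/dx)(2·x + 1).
2 x - 9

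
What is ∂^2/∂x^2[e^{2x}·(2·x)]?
8 \left(x + 1\right) e^{2 x}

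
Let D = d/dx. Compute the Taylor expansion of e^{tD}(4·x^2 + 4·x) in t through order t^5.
4 t^{2} + 4 t \left(2 x + 1\right) + 4 x^{2} + 4 x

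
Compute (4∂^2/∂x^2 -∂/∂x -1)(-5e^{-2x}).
- 85 e^{- 2 x}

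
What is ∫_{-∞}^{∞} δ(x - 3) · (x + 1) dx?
4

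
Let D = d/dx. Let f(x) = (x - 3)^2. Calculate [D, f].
2 x - 6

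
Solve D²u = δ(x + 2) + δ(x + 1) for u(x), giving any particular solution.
\frac{|x + 2|}{2} + \frac{|x + 1|}{2}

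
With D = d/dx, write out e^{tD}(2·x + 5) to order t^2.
2 t + 2 x + 5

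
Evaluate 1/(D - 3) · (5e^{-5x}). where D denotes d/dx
- \frac{5 e^{- 5 x}}{8}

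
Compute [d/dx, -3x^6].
- 18 x^{5}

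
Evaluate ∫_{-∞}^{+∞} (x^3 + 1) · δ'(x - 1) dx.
-3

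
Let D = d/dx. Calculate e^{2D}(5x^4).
5 x^{4} + 40 x^{3} + 120 x^{2} + 160 x + 80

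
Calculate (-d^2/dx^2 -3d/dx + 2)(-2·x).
6 - 4 x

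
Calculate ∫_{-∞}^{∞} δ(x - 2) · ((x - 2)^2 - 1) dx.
-1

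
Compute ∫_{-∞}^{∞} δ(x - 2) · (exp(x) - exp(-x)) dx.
2 \sinh{\left(2 \right)}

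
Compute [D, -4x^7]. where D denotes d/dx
- 28 x^{6}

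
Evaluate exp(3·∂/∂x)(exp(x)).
e^{x + 3}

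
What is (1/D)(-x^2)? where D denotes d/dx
- \frac{x^{3}}{3}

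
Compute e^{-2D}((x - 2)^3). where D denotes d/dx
x^{3} - 12 x^{2} + 48 x - 64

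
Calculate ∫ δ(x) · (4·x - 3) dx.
-3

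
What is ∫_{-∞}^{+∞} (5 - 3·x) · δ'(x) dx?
3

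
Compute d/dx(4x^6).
24 x^{5}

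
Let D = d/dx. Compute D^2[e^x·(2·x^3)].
2 x \left(x^{2} + 6 x + 6\right) e^{x}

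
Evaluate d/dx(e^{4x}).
4 e^{4 x}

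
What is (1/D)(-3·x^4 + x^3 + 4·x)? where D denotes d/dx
- \frac{3 x^{5}}{5} + \frac{x^{4}}{4} + 2 x^{2}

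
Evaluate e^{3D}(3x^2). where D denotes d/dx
3 x^{2} + 18 x + 27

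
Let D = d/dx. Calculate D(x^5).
5 x^{4}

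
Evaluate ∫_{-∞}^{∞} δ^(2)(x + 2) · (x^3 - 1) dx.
-12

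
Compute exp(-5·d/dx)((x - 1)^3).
x^{3} - 18 x^{2} + 108 x - 216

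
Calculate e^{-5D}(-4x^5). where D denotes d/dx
- 4 x^{5} + 100 x^{4} - 1000 x^{3} + 5000 x^{2} - 12500 x + 12500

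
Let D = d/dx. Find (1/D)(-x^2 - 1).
- \frac{x^{3}}{3} - x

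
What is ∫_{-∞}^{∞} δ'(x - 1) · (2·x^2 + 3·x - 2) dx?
-7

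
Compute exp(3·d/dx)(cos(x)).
\cos{\left(x + 3 \right)}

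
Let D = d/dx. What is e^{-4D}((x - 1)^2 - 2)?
x^{2} - 10 x + 23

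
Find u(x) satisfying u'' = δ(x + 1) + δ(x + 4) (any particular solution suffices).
\frac{|x + 1|}{2} + \frac{|x + 4|}{2}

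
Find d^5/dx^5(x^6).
720 x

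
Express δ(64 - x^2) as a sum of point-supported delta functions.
\frac{\delta(x - 8) + \delta(x + 8)}{16}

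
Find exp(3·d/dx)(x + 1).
x + 4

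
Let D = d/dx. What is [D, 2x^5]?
10 x^{4}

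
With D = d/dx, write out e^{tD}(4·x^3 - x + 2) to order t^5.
4 t^{3} + 12 t^{2} x + t \left(12 x^{2} - 1\right) + 4 x^{3} - x + 2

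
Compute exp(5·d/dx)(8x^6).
8 x^{6} + 240 x^{5} + 3000 x^{4} + 20000 x^{3} + 75000 x^{2} + 150000 x + 125000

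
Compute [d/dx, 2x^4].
8 x^{3}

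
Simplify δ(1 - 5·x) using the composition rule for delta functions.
\frac{\delta(x - 1/5)}{5}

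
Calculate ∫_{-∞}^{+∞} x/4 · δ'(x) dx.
- \frac{1}{4}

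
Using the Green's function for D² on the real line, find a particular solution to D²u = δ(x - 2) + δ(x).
\frac{|x - 2|}{2} + \frac{|x|}{2}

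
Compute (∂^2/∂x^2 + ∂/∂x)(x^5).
5 x^{3} \left(x + 4\right)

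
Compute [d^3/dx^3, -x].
-3\frac{d^{2}}{dx^{2}}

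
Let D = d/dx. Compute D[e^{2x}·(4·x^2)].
8 x \left(x + 1\right) e^{2 x}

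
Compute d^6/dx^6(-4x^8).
- 80640 x^{2}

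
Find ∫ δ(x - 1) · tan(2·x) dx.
\tan{\left(2 \right)}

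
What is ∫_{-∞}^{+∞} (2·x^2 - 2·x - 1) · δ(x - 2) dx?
3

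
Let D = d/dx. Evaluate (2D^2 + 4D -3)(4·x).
16 - 12 x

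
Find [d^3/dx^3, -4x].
-12\frac{d^{2}}{dx^{2}}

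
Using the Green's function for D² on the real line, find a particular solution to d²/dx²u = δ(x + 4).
\frac{|x + 4|}{2}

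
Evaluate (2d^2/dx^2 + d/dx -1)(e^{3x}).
20 e^{3 x}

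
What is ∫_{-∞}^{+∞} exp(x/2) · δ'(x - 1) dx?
- \frac{e^{\frac{1}{2}}}{2}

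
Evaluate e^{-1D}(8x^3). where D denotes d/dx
8 x^{3} - 24 x^{2} + 24 x - 8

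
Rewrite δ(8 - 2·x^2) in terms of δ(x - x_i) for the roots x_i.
\frac{\delta(x - 2) + \delta(x + 2)}{8}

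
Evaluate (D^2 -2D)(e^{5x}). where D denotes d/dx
15 e^{5 x}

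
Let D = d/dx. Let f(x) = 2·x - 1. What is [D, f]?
2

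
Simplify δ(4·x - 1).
\frac{\delta(x - 1/4)}{4}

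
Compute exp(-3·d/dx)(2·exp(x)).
2 e^{x - 3}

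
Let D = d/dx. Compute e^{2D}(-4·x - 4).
- 4 x - 12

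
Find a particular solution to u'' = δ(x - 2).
\frac{|x - 2|}{2}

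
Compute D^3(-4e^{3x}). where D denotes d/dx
- 108 e^{3 x}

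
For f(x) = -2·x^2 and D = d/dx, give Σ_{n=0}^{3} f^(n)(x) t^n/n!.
- 2 t^{2} - 4 t x - 2 x^{2}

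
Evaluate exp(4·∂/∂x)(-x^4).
- x^{4} - 16 x^{3} - 96 x^{2} - 256 x - 256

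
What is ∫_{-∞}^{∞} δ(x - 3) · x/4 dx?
\frac{3}{4}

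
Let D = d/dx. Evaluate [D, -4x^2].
- 8 x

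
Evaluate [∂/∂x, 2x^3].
6 x^{2}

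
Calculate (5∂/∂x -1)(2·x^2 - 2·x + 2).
- 2 x^{2} + 22 x - 12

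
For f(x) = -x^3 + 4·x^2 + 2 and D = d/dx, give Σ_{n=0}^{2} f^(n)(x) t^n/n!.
t^{2} \left(4 - 3 x\right) - t x \left(3 x - 8\right) - x^{3} + 4 x^{2} + 2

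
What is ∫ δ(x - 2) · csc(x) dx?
\csc{\left(2 \right)}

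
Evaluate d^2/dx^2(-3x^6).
- 90 x^{4}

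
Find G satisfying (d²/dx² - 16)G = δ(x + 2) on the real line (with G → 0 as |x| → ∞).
-\frac{e^{-4|x + 2|}}{8}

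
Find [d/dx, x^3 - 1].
3 x^{2}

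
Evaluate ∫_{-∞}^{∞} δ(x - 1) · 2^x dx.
2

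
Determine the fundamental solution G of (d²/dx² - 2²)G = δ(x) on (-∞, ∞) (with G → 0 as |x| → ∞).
-\frac{e^{-2|x|}}{4}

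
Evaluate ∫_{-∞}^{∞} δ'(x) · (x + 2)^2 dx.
-4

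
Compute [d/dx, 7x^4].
28 x^{3}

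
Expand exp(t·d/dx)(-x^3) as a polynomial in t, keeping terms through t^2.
x \left(- 3 t^{2} - 3 t x - x^{2}\right)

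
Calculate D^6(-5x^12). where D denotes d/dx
- 3326400 x^{6}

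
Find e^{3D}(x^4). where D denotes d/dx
x^{4} + 12 x^{3} + 54 x^{2} + 108 x + 81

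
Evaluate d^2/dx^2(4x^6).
120 x^{4}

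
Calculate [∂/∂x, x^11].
11 x^{10}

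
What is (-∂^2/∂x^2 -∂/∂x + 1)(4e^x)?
- 4 e^{x}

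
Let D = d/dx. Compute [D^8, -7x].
-56D^{7}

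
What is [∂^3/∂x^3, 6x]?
18\frac{d^{2}}{dx^{2}}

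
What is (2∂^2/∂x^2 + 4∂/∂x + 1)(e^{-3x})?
7 e^{- 3 x}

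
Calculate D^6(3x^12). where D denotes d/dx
1995840 x^{6}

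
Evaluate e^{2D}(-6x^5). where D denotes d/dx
- 6 x^{5} - 60 x^{4} - 240 x^{3} - 480 x^{2} - 480 x - 192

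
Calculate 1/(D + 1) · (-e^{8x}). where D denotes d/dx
- \frac{e^{8 x}}{9}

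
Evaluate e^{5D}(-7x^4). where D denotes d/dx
- 7 x^{4} - 140 x^{3} - 1050 x^{2} - 3500 x - 4375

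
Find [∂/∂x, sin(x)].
\cos{\left(x \right)}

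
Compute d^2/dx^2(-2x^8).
- 112 x^{6}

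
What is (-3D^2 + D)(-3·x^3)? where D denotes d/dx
9 x \left(6 - x\right)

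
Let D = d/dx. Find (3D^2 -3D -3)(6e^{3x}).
90 e^{3 x}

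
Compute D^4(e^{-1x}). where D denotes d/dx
e^{- x}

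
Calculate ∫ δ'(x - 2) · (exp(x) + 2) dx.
- e^{2}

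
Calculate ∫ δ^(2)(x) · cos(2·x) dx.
-4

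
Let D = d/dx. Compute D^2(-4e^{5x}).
- 100 e^{5 x}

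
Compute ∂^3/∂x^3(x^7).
210 x^{4}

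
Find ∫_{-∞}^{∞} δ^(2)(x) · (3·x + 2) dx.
0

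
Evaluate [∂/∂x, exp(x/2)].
\frac{e^{\frac{x}{2}}}{2}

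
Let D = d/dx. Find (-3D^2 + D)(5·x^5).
25 x^{3} \left(x - 12\right)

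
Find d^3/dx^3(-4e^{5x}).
- 500 e^{5 x}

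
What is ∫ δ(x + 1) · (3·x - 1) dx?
-4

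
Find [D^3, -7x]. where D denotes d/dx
-21D^{2}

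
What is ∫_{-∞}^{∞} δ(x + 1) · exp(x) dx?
e^{-1}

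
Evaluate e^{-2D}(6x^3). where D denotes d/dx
6 x^{3} - 36 x^{2} + 72 x - 48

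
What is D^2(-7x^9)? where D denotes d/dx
- 504 x^{7}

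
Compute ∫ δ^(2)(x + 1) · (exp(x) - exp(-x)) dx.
- 2 \sinh{\left(1 \right)}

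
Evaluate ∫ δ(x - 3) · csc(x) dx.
\csc{\left(3 \right)}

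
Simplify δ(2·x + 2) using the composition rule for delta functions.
\frac{\delta(x + 1)}{2}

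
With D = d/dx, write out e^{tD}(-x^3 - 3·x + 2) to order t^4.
- t^{3} - 3 t^{2} x - 3 t \left(x^{2} + 1\right) - x^{3} - 3 x + 2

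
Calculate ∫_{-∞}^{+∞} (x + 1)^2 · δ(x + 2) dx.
1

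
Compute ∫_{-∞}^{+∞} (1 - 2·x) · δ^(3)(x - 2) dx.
0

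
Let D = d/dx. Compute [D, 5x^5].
25 x^{4}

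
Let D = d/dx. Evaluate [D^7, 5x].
35D^{6}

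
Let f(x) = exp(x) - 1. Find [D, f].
e^{x}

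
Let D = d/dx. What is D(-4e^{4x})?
- 16 e^{4 x}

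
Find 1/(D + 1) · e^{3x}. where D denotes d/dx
\frac{e^{3 x}}{4}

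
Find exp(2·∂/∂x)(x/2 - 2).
\frac{x}{2} - 1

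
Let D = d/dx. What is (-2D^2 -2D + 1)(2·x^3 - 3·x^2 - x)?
2 x^{3} - 15 x^{2} - 13 x + 14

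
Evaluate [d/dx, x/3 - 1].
\frac{1}{3}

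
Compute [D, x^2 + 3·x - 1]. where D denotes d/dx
2 x + 3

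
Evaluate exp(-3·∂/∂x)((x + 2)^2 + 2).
x^{2} - 2 x + 3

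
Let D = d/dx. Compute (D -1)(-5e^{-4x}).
25 e^{- 4 x}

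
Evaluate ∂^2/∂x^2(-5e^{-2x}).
- 20 e^{- 2 x}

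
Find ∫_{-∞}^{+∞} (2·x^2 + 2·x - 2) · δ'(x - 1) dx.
-6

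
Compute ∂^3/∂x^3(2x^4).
48 x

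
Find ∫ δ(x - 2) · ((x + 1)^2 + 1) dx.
10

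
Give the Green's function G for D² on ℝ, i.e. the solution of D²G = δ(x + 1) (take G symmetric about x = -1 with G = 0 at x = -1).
\frac{|x + 1|}{2}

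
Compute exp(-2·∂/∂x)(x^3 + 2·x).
x^{3} - 6 x^{2} + 14 x - 12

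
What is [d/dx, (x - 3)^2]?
2 x - 6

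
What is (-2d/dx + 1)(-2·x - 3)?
1 - 2 x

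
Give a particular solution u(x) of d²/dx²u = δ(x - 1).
\frac{|x - 1|}{2}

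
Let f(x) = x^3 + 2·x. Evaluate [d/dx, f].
3 x^{2} + 2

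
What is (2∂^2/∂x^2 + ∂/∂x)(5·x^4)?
20 x^{2} \left(x + 6\right)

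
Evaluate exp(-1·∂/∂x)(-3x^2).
- 3 x^{2} + 6 x - 3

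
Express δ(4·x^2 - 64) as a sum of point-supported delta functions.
\frac{\delta(x - 4) + \delta(x + 4)}{32}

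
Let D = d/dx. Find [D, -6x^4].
- 24 x^{3}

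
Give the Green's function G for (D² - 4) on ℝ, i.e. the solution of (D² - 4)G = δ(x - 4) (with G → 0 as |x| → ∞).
-\frac{e^{-2|x - 4|}}{4}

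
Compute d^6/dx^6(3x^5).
0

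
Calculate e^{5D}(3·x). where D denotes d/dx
3 x + 15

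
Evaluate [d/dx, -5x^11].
- 55 x^{10}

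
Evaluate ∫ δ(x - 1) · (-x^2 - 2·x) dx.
-3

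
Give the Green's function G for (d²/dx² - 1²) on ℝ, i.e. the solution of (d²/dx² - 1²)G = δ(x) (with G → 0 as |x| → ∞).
-\frac{e^{-|x|}}{2}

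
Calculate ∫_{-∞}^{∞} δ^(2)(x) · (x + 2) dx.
0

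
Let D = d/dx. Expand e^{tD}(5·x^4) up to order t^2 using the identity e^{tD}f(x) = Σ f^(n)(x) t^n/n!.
5 x^{2} \left(6 t^{2} + 4 t x + x^{2}\right)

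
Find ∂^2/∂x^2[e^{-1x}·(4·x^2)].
4 \left(x^{2} - 4 x + 2\right) e^{- x}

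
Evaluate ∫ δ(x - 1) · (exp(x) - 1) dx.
-1 + e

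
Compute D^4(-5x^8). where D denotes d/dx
- 8400 x^{4}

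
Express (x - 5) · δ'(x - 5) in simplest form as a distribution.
-\delta(x - 5)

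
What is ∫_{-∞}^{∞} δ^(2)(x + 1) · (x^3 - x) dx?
-6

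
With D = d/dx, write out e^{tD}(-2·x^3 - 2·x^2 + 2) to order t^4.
- 2 t^{3} - 2 t^{2} \left(3 x + 1\right) - 2 t x \left(3 x + 2\right) - 2 x^{3} - 2 x^{2} + 2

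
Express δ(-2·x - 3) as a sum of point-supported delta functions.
\frac{\delta(x + 3/2)}{2}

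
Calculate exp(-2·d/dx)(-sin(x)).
- \sin{\left(x - 2 \right)}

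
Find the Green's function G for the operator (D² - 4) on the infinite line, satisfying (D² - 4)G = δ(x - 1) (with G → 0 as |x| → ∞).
-\frac{e^{-2|x - 1|}}{4}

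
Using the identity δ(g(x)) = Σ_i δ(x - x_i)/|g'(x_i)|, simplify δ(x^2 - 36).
\frac{\delta(x - 6) + \delta(x + 6)}{12}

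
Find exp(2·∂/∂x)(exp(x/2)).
e^{\frac{x}{2} + 1}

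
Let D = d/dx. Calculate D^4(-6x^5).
- 720 x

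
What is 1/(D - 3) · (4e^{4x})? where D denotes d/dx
4 e^{4 x}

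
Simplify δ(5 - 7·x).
\frac{\delta(x - 5/7)}{7}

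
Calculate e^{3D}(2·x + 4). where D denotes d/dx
2 x + 10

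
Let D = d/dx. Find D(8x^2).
16 x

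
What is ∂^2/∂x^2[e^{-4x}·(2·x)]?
16 \left(2 x - 1\right) e^{- 4 x}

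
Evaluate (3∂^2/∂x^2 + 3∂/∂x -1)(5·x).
15 - 5 x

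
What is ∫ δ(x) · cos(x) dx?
1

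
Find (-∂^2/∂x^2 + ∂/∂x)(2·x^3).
6 x \left(x - 2\right)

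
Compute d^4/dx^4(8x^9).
24192 x^{5}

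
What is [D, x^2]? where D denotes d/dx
2 x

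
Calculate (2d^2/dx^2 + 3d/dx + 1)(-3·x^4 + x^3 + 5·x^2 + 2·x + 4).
- 3 x^{4} - 35 x^{3} - 58 x^{2} + 44 x + 30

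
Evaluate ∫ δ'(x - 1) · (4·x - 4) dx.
-4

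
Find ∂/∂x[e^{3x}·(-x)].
\left(- 3 x - 1\right) e^{3 x}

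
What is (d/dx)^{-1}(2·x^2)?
\frac{2 x^{3}}{3}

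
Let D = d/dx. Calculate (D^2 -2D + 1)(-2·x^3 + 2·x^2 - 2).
- 2 x^{3} + 14 x^{2} - 20 x + 2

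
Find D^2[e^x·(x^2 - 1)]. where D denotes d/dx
\left(x^{2} + 4 x + 1\right) e^{x}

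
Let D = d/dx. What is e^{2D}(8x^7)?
8 x^{7} + 112 x^{6} + 672 x^{5} + 2240 x^{4} + 4480 x^{3} + 5376 x^{2} + 3584 x + 1024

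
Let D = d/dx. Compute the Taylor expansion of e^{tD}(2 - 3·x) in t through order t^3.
- 3 t - 3 x + 2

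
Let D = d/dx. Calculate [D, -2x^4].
- 8 x^{3}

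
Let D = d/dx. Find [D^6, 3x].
18D^{5}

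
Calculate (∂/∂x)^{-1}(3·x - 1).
\frac{3 x^{2}}{2} - x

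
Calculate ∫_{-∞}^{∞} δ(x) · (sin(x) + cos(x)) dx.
1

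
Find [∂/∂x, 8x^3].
24 x^{2}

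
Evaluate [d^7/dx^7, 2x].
14\frac{d^{6}}{dx^{6}}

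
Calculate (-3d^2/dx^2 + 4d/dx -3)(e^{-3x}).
- 42 e^{- 3 x}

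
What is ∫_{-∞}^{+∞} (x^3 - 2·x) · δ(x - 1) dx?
-1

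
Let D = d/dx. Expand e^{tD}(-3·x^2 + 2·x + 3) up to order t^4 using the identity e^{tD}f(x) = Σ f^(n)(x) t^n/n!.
- 3 t^{2} - 2 t \left(3 x - 1\right) - 3 x^{2} + 2 x + 3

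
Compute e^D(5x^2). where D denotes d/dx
5 x^{2} + 10 x + 5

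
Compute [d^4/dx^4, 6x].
24\frac{d^{3}}{dx^{3}}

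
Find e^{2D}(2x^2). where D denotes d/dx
2 x^{2} + 8 x + 8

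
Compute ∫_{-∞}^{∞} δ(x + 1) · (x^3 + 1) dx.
0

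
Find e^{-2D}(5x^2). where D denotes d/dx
5 x^{2} - 20 x + 20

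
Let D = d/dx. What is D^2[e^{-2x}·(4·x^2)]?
8 \left(2 x^{2} - 4 x + 1\right) e^{- 2 x}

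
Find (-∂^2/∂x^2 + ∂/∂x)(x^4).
4 x^{2} \left(x - 3\right)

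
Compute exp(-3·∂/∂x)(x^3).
x^{3} - 9 x^{2} + 27 x - 27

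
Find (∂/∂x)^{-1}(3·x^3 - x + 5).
\frac{3 x^{4}}{4} - \frac{x^{2}}{2} + 5 x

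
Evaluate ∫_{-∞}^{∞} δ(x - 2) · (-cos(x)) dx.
- \cos{\left(2 \right)}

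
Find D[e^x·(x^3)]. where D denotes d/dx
x^{2} \left(x + 3\right) e^{x}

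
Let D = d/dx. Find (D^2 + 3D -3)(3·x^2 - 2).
- 9 x^{2} + 18 x + 12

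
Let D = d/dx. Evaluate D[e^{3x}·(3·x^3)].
9 x^{2} \left(x + 1\right) e^{3 x}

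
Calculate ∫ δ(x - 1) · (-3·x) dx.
-3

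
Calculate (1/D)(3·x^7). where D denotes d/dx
\frac{3 x^{8}}{8}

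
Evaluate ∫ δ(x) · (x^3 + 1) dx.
1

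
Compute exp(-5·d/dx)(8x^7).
8 x^{7} - 280 x^{6} + 4200 x^{5} - 35000 x^{4} + 175000 x^{3} - 525000 x^{2} + 875000 x - 625000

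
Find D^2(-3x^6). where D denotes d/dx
- 90 x^{4}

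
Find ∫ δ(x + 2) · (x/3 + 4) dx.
\frac{10}{3}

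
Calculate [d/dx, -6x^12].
- 72 x^{11}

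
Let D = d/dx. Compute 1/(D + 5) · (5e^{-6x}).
- 5 e^{- 6 x}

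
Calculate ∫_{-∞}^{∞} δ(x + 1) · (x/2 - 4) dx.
- \frac{9}{2}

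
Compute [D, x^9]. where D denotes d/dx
9 x^{8}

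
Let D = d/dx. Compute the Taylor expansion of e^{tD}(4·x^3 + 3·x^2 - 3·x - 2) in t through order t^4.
4 t^{3} + t^{2} \left(12 x + 3\right) + 3 t \left(4 x^{2} + 2 x - 1\right) + 4 x^{3} + 3 x^{2} - 3 x - 2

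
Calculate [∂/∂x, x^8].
8 x^{7}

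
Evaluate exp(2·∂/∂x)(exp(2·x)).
e^{2 x + 4}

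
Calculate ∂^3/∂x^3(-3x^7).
- 630 x^{4}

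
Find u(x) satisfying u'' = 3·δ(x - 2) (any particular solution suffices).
\frac{3|x - 2|}{2}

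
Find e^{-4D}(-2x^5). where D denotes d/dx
- 2 x^{5} + 40 x^{4} - 320 x^{3} + 1280 x^{2} - 2560 x + 2048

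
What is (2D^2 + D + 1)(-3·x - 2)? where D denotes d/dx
- 3 x - 5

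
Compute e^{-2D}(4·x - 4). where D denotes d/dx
4 x - 12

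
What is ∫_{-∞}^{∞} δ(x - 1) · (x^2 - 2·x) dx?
-1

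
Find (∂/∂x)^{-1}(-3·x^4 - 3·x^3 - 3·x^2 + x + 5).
- \frac{3 x^{5}}{5} - \frac{3 x^{4}}{4} - x^{3} + \frac{x^{2}}{2} + 5 x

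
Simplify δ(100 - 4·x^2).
\frac{\delta(x - 5) + \delta(x + 5)}{40}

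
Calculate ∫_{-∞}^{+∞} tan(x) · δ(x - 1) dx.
\tan{\left(1 \right)}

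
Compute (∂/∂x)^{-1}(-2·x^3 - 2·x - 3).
- \frac{x^{4}}{2} - x^{2} - 3 x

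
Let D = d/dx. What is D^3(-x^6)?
- 120 x^{3}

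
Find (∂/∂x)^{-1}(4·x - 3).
2 x^{2} - 3 x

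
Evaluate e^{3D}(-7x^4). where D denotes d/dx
- 7 x^{4} - 84 x^{3} - 378 x^{2} - 756 x - 567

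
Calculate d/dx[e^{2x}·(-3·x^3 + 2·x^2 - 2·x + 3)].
\left(- 6 x^{3} - 5 x^{2} + 4\right) e^{2 x}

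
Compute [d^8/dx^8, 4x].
32\frac{d^{7}}{dx^{7}}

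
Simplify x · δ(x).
0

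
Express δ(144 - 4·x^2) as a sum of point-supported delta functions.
\frac{\delta(x - 6) + \delta(x + 6)}{48}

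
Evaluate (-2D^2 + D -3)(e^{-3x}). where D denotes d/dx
- 24 e^{- 3 x}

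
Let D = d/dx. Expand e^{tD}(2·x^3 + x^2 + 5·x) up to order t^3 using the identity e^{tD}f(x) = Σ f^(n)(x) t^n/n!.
2 t^{3} + t^{2} \left(6 x + 1\right) + t \left(6 x^{2} + 2 x + 5\right) + 2 x^{3} + x^{2} + 5 x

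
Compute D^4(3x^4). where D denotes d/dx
72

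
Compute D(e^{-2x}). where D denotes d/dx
- 2 e^{- 2 x}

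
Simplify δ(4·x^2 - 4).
\frac{\delta(x - 1) + \delta(x + 1)}{8}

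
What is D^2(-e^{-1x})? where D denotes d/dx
- e^{- x}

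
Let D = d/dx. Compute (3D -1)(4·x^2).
4 x \left(6 - x\right)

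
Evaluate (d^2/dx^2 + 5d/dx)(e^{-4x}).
- 4 e^{- 4 x}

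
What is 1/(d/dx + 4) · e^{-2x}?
\frac{e^{- 2 x}}{2}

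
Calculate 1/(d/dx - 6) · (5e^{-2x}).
- \frac{5 e^{- 2 x}}{8}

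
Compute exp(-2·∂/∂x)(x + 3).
x + 1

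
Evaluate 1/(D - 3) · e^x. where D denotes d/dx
- \frac{e^{x}}{2}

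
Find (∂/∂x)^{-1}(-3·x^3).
- \frac{3 x^{4}}{4}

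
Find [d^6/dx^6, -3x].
-18\frac{d^{5}}{dx^{5}}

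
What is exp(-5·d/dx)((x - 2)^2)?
x^{2} - 14 x + 49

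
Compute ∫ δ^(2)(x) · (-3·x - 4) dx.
0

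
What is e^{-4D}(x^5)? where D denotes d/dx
x^{5} - 20 x^{4} + 160 x^{3} - 640 x^{2} + 1280 x - 1024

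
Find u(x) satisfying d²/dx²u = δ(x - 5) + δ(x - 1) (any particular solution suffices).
\frac{|x - 5|}{2} + \frac{|x - 1|}{2}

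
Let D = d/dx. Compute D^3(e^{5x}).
125 e^{5 x}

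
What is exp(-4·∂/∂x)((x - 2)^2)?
x^{2} - 12 x + 36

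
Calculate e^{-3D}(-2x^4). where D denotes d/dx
- 2 x^{4} + 24 x^{3} - 108 x^{2} + 216 x - 162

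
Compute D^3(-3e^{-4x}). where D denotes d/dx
192 e^{- 4 x}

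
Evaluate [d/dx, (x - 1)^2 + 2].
2 x - 2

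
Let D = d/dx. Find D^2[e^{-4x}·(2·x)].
16 \left(2 x - 1\right) e^{- 4 x}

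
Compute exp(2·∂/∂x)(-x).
- x - 2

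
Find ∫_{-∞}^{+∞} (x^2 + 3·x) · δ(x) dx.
0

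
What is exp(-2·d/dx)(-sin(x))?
- \sin{\left(x - 2 \right)}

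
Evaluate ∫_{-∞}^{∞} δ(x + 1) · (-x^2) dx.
-1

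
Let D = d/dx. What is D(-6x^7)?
- 42 x^{6}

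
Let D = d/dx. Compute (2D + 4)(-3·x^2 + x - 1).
- 12 x^{2} - 8 x - 2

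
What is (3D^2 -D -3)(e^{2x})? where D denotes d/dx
7 e^{2 x}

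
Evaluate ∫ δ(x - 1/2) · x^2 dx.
\frac{1}{4}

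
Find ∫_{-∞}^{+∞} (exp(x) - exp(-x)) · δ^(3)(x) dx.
-2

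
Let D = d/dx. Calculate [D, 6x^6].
36 x^{5}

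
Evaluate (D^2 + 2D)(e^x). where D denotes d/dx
3 e^{x}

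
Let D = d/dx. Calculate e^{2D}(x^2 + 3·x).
x^{2} + 7 x + 10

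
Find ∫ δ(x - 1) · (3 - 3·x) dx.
0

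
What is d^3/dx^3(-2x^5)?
- 120 x^{2}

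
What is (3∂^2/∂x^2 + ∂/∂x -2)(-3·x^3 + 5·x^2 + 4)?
6 x^{3} - 19 x^{2} - 44 x + 22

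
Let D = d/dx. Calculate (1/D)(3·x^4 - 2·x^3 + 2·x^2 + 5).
\frac{3 x^{5}}{5} - \frac{x^{4}}{2} + \frac{2 x^{3}}{3} + 5 x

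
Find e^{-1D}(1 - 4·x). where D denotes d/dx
5 - 4 x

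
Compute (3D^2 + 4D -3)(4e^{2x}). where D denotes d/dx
68 e^{2 x}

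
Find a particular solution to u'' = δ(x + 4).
\frac{|x + 4|}{2}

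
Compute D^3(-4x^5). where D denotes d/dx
- 240 x^{2}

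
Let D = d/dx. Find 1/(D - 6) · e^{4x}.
- \frac{e^{4 x}}{2}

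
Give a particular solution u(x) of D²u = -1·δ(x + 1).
-\frac{|x + 1|}{2}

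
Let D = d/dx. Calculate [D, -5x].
-5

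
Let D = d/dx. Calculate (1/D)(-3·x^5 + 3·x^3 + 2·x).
- \frac{x^{6}}{2} + \frac{3 x^{4}}{4} + x^{2}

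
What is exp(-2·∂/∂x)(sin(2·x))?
\sin{\left(2 x - 4 \right)}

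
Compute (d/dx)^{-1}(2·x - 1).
x^{2} - x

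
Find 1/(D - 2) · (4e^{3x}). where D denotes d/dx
4 e^{3 x}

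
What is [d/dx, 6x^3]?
18 x^{2}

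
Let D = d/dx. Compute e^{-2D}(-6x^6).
- 6 x^{6} + 72 x^{5} - 360 x^{4} + 960 x^{3} - 1440 x^{2} + 1152 x - 384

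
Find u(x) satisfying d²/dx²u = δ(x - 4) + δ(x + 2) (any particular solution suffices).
\frac{|x - 4|}{2} + \frac{|x + 2|}{2}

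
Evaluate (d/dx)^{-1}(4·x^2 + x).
\frac{4 x^{3}}{3} + \frac{x^{2}}{2}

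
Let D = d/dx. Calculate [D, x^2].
2 x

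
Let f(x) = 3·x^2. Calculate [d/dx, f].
6 x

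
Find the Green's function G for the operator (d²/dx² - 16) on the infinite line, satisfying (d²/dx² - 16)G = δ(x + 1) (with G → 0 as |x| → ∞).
-\frac{e^{-4|x + 1|}}{8}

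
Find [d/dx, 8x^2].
16 x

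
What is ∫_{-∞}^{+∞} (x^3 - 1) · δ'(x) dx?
0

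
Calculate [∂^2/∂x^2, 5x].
10\frac{d}{dx}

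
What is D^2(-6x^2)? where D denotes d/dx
-12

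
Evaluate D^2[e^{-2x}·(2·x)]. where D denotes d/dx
8 \left(x - 1\right) e^{- 2 x}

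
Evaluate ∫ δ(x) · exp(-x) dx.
1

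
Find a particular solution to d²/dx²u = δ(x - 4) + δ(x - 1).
\frac{|x - 4|}{2} + \frac{|x - 1|}{2}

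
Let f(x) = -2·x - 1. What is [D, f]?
-2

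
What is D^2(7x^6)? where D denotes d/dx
210 x^{4}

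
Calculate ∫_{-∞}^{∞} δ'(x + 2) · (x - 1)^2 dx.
6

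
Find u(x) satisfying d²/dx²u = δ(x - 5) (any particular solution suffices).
\frac{|x - 5|}{2}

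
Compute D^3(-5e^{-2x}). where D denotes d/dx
40 e^{- 2 x}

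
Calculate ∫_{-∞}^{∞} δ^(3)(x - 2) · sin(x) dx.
\cos{\left(2 \right)}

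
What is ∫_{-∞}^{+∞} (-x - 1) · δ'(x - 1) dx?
1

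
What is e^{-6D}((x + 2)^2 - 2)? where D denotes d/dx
x^{2} - 8 x + 14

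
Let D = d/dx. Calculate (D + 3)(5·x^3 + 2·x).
15 x^{3} + 15 x^{2} + 6 x + 2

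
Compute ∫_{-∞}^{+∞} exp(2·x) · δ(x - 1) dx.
e^{2}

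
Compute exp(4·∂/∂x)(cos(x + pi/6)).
\cos{\left(x + \frac{\pi}{6} + 4 \right)}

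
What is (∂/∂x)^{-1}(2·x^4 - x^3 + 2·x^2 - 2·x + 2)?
\frac{2 x^{5}}{5} - \frac{x^{4}}{4} + \frac{2 x^{3}}{3} - x^{2} + 2 x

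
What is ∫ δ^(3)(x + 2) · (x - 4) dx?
0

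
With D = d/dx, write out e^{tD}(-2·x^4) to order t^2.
2 x^{2} \left(- 6 t^{2} - 4 t x - x^{2}\right)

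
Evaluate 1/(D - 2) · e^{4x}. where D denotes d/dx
\frac{e^{4 x}}{2}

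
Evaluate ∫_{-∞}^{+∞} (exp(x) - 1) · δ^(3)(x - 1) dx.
- e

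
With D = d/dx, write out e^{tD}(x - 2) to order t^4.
t + x - 2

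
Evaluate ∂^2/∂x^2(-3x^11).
- 330 x^{9}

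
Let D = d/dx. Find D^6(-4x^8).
- 80640 x^{2}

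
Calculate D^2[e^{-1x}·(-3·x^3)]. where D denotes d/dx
3 x \left(- x^{2} + 6 x - 6\right) e^{- x}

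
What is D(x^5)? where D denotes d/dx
5 x^{4}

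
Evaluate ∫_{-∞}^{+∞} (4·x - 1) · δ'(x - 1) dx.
-4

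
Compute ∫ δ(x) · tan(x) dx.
0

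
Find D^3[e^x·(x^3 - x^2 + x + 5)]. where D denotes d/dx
\left(x^{3} + 8 x^{2} + 13 x + 8\right) e^{x}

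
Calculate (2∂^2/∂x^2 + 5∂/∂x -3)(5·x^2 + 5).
- 15 x^{2} + 50 x + 5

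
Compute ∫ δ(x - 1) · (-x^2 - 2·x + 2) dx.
-1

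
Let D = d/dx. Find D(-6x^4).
- 24 x^{3}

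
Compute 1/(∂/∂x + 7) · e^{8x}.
\frac{e^{8 x}}{15}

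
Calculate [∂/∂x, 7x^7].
49 x^{6}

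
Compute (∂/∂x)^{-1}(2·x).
x^{2}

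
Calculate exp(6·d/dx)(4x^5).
4 x^{5} + 120 x^{4} + 1440 x^{3} + 8640 x^{2} + 25920 x + 31104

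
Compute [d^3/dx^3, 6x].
18\frac{d^{2}}{dx^{2}}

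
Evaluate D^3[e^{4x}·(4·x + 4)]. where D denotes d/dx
\left(256 x + 448\right) e^{4 x}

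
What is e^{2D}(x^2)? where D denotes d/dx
x^{2} + 4 x + 4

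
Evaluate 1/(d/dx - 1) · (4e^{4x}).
\frac{4 e^{4 x}}{3}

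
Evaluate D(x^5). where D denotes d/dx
5 x^{4}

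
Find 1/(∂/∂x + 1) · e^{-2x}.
- e^{- 2 x}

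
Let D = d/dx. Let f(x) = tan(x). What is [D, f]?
\frac{1}{\cos^{2}{\left(x \right)}}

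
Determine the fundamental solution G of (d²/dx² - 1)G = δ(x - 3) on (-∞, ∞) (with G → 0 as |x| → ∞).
-\frac{e^{-|x - 3|}}{2}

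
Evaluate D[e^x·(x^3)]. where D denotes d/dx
x^{2} \left(x + 3\right) e^{x}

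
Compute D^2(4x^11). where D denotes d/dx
440 x^{9}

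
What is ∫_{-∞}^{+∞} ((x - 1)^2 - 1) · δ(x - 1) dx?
-1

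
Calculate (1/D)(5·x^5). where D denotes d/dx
\frac{5 x^{6}}{6}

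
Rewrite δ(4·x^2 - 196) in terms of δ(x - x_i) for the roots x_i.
\frac{\delta(x - 7) + \delta(x + 7)}{56}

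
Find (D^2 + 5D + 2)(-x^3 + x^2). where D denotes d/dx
- 2 x^{3} - 13 x^{2} + 4 x + 2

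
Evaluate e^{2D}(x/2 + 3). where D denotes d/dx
\frac{x}{2} + 4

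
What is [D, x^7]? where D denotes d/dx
7 x^{6}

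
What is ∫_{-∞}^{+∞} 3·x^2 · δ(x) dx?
0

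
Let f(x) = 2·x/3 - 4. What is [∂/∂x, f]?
\frac{2}{3}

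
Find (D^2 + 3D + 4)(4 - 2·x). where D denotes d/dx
10 - 8 x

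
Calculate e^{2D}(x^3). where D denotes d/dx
x^{3} + 6 x^{2} + 12 x + 8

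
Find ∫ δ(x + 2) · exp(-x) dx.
e^{2}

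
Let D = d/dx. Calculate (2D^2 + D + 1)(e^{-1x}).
2 e^{- x}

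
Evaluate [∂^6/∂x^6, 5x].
30\frac{d^{5}}{dx^{5}}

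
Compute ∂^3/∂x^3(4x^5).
240 x^{2}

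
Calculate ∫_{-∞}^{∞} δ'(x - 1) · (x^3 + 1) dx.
-3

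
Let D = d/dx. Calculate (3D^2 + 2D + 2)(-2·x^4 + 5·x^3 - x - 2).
- 4 x^{4} - 6 x^{3} - 42 x^{2} + 88 x - 6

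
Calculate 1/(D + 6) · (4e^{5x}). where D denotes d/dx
\frac{4 e^{5 x}}{11}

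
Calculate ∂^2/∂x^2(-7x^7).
- 294 x^{5}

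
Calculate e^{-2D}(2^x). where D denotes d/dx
2^{x - 2}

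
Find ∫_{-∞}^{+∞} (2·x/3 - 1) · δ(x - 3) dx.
1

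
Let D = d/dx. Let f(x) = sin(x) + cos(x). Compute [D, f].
- \sin{\left(x \right)} + \cos{\left(x \right)}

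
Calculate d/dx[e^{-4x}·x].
\left(1 - 4 x\right) e^{- 4 x}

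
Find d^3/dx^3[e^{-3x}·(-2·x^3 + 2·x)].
6 \left(9 x^{3} - 27 x^{2} + 9 x + 7\right) e^{- 3 x}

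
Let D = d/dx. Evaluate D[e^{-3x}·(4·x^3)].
12 x^{2} \left(1 - x\right) e^{- 3 x}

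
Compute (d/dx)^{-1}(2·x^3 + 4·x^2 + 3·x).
\frac{x^{4}}{2} + \frac{4 x^{3}}{3} + \frac{3 x^{2}}{2}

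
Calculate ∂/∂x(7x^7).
49 x^{6}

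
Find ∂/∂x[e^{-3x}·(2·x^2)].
2 x \left(2 - 3 x\right) e^{- 3 x}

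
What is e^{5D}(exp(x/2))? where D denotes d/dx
e^{\frac{x}{2} + \frac{5}{2}}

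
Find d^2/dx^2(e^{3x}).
9 e^{3 x}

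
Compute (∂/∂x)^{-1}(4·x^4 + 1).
\frac{4 x^{5}}{5} + x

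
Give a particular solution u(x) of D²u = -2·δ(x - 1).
-|x - 1|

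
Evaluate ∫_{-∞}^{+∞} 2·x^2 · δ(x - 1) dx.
2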